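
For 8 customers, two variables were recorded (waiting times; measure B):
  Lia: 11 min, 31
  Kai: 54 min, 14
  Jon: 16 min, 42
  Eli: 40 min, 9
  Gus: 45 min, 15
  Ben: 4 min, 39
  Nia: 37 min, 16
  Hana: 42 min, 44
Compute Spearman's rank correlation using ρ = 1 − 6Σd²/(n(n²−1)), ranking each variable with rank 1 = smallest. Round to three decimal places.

-0.452

Ranks of variable 1: 2, 8, 3, 5, 7, 1, 4, 6
Ranks of variable 2: 5, 2, 7, 1, 3, 6, 4, 8
d = r₁ − r₂: -3, 6, -4, 4, 4, -5, 0, -2
d²: 9, 36, 16, 16, 16, 25, 0, 4; Σd² = 122
ρ = 1 − 6·122/(8·63) = 1 − 732/504 = -0.452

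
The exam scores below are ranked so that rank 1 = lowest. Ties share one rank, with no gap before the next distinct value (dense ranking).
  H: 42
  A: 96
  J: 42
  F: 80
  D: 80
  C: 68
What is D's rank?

3

Sorted (ascending): 42, 42, 68, 80, 80, 96
The 2 values of 42 share dense rank 1.
The 2 values of 80 share dense rank 3.
Remaining distinct values take the next consecutive integers.
D has value 80 → rank 3.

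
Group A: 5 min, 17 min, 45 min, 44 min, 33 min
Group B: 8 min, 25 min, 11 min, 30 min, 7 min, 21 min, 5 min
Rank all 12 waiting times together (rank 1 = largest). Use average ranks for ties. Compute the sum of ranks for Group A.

24.5

Sorted (descending): 45, 44, 33, 30, 25, 21, 17, 11, 8, 7, 5, 5
The 2 values of 5 occupy positions 11–12 → average rank (11+12)/2 = 11.5.
Group A values → pooled ranks: 5→11.5, 17→7, 45→1, 44→2, 33→3
Rank sum = 11.5 + 7 + 1 + 2 + 3 = 24.5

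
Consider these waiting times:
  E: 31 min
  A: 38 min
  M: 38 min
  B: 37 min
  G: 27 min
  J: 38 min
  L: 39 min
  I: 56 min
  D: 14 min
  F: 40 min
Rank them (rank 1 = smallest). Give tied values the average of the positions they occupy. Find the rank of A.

6

Sorted (ascending): 14, 27, 31, 37, 38, 38, 38, 39, 40, 56
The 3 values of 38 occupy positions 5–7 → average rank 6.
A has value 38 min → rank 6.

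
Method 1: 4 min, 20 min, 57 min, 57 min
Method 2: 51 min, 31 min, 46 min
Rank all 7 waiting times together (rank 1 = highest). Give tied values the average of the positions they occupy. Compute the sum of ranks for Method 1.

Sorted (descending): 57, 57, 51, 46, 31, 20, 4
The 2 values of 57 occupy positions 1–2 → average rank (1+2)/2 = 1.5.
Method 1 values → pooled ranks: 4→7, 20→6, 57→1.5, 57→1.5
Rank sum = 7 + 6 + 1.5 + 1.5 = 16

16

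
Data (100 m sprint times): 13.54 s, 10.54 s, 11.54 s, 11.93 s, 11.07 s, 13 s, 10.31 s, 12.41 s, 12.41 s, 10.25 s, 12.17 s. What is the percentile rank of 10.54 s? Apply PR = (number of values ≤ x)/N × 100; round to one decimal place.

N = 11.
Strictly below 10.54: 2. Equal to 10.54: 1.
PR = 3/11 × 100 = 27.3

27.3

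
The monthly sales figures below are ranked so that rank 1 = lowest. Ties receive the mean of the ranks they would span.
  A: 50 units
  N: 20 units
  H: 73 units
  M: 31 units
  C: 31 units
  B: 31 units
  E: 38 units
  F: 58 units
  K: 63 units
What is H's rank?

Sorted (ascending): 20, 31, 31, 31, 38, 50, 58, 63, 73
The 3 values of 31 occupy positions 2–4 → average rank 3.
H has value 73 units → rank 9.

9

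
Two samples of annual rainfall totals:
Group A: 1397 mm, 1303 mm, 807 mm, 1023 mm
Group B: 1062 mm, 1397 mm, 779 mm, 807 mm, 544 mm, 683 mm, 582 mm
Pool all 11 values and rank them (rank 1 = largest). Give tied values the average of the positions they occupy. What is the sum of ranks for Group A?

16

Sorted (descending): 1397, 1397, 1303, 1062, 1023, 807, 807, 779, 683, 582, 544
The 2 values of 1397 occupy positions 1–2 → average rank (1+2)/2 = 1.5.
The 2 values of 807 occupy positions 6–7 → average rank (6+7)/2 = 6.5.
Group A values → pooled ranks: 1397→1.5, 1303→3, 807→6.5, 1023→5
Rank sum = 1.5 + 3 + 6.5 + 5 = 16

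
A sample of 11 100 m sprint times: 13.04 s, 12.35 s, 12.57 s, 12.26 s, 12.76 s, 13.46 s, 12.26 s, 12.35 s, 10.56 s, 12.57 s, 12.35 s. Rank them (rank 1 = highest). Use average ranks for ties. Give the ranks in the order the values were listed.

Sorted (descending): 13.46, 13.04, 12.76, 12.57, 12.57, 12.35, 12.35, 12.35, 12.26, 12.26, 10.56
The 2 values of 12.57 occupy positions 4–5 → average rank (4+5)/2 = 4.5.
The 3 values of 12.35 occupy positions 6–8 → average rank 7.
The 2 values of 12.26 occupy positions 9–10 → average rank (9+10)/2 = 9.5.

2, 7, 4.5, 9.5, 3, 1, 9.5, 7, 11, 4.5, 7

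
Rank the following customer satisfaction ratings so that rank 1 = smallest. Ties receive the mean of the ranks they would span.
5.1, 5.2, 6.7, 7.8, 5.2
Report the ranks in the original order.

Sorted (ascending): 5.1, 5.2, 5.2, 6.7, 7.8
The 2 values of 5.2 occupy positions 2–3 → average rank (2+3)/2 = 2.5.

1, 2.5, 4, 5, 2.5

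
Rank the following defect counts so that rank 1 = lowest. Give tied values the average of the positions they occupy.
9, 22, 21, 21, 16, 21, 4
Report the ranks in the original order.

2, 7, 5, 5, 3, 5, 1

Sorted (ascending): 4, 9, 16, 21, 21, 21, 22
The 3 values of 21 occupy positions 4–6 → average rank 5.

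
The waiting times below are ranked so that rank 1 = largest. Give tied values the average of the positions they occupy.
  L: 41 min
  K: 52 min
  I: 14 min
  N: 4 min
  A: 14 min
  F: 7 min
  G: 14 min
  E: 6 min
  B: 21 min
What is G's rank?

5

Sorted (descending): 52, 41, 21, 14, 14, 14, 7, 6, 4
The 3 values of 14 occupy positions 4–6 → average rank 5.
G has value 14 min → rank 5.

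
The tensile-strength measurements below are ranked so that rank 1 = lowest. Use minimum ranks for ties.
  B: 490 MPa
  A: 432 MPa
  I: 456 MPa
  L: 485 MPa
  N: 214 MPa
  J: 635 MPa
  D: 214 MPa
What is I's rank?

Sorted (ascending): 214, 214, 432, 456, 485, 490, 635
The 2 values of 214 occupy positions 1–2 → each gets rank 1.
I has value 456 MPa → rank 4.

4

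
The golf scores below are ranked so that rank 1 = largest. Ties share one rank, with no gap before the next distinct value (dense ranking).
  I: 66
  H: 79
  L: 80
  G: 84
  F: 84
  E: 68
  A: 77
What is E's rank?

Sorted (descending): 84, 84, 80, 79, 77, 68, 66
The 2 values of 84 share dense rank 1.
Remaining distinct values take the next consecutive integers.
E has value 68 → rank 5.

5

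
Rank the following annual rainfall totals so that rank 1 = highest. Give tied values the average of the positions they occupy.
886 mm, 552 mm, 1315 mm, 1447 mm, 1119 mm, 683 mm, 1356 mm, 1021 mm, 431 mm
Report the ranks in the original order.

6, 8, 3, 1, 4, 7, 2, 5, 9

Sorted (descending): 1447, 1356, 1315, 1119, 1021, 886, 683, 552, 431
No ties — each value takes its position as its rank.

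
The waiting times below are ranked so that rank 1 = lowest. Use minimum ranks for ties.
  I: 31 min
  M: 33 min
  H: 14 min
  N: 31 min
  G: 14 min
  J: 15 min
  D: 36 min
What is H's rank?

1

Sorted (ascending): 14, 14, 15, 31, 31, 33, 36
The 2 values of 14 occupy positions 1–2 → each gets rank 1.
The 2 values of 31 occupy positions 4–5 → each gets rank 4.
H has value 14 min → rank 1.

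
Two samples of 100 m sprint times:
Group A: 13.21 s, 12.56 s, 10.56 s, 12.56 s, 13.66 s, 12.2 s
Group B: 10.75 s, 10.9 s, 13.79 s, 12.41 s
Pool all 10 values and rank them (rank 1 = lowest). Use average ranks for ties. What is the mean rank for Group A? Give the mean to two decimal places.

Sorted (ascending): 10.56, 10.75, 10.9, 12.2, 12.41, 12.56, 12.56, 13.21, 13.66, 13.79
The 2 values of 12.56 occupy positions 6–7 → average rank (6+7)/2 = 6.5.
Group A values → pooled ranks: 13.21→8, 12.56→6.5, 10.56→1, 12.56→6.5, 13.66→9, 12.2→4
Mean rank = (8 + 6.5 + 1 + 6.5 + 9 + 4) / 6 = 5.83

5.83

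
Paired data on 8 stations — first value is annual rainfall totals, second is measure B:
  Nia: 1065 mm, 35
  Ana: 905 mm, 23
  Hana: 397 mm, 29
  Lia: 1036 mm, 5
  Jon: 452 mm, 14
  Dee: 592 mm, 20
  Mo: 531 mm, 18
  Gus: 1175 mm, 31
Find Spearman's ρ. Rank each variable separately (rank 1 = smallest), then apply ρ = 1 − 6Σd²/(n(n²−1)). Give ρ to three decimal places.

0.381

Ranks of variable 1: 7, 5, 1, 6, 2, 4, 3, 8
Ranks of variable 2: 8, 5, 6, 1, 2, 4, 3, 7
d = r₁ − r₂: -1, 0, -5, 5, 0, 0, 0, 1
d²: 1, 0, 25, 25, 0, 0, 0, 1; Σd² = 52
ρ = 1 − 6·52/(8·63) = 1 − 312/504 = 0.381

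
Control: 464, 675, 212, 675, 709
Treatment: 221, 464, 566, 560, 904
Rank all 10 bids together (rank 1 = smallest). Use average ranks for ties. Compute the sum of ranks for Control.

28.5

Sorted (ascending): 212, 221, 464, 464, 560, 566, 675, 675, 709, 904
The 2 values of 464 occupy positions 3–4 → average rank (3+4)/2 = 3.5.
The 2 values of 675 occupy positions 7–8 → average rank (7+8)/2 = 7.5.
Control values → pooled ranks: 464→3.5, 675→7.5, 212→1, 675→7.5, 709→9
Rank sum = 3.5 + 7.5 + 1 + 7.5 + 9 = 28.5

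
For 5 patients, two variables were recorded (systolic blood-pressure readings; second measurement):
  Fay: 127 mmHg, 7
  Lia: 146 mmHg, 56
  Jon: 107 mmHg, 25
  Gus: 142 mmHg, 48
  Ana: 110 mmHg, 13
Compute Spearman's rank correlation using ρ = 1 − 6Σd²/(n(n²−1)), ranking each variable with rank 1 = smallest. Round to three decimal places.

0.600

Ranks of variable 1: 3, 5, 1, 4, 2
Ranks of variable 2: 1, 5, 3, 4, 2
d = r₁ − r₂: 2, 0, -2, 0, 0
d²: 4, 0, 4, 0, 0; Σd² = 8
ρ = 1 − 6·8/(5·24) = 1 − 48/120 = 0.600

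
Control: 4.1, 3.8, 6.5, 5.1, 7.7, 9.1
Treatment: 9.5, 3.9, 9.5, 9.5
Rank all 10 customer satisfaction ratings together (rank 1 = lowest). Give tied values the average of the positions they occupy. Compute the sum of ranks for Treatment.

29

Sorted (ascending): 3.8, 3.9, 4.1, 5.1, 6.5, 7.7, 9.1, 9.5, 9.5, 9.5
The 3 values of 9.5 occupy positions 8–10 → average rank 9.
Treatment values → pooled ranks: 9.5→9, 3.9→2, 9.5→9, 9.5→9
Rank sum = 9 + 2 + 9 + 9 = 29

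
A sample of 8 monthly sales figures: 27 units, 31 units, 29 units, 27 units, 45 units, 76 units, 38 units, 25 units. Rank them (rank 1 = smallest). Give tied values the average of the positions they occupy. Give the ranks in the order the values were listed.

2.5, 5, 4, 2.5, 7, 8, 6, 1

Sorted (ascending): 25, 27, 27, 29, 31, 38, 45, 76
The 2 values of 27 occupy positions 2–3 → average rank (2+3)/2 = 2.5.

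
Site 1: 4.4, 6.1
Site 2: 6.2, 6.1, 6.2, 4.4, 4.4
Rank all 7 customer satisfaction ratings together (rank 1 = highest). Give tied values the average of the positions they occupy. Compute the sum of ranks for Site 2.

Sorted (descending): 6.2, 6.2, 6.1, 6.1, 4.4, 4.4, 4.4
The 2 values of 6.2 occupy positions 1–2 → average rank (1+2)/2 = 1.5.
The 2 values of 6.1 occupy positions 3–4 → average rank (3+4)/2 = 3.5.
The 3 values of 4.4 occupy positions 5–7 → average rank 6.
Site 2 values → pooled ranks: 6.2→1.5, 6.1→3.5, 6.2→1.5, 4.4→6, 4.4→6
Rank sum = 1.5 + 3.5 + 1.5 + 6 + 6 = 18.5

18.5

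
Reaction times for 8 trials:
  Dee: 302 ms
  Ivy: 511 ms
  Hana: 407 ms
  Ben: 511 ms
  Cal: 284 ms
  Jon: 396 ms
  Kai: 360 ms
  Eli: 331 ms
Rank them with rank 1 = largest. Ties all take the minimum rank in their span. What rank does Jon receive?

Sorted (descending): 511, 511, 407, 396, 360, 331, 302, 284
The 2 values of 511 occupy positions 1–2 → each gets rank 1.
Jon has value 396 ms → rank 4.

4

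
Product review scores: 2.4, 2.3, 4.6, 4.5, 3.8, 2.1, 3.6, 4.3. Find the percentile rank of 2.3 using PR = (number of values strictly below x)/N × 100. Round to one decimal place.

N = 8.
Strictly below 2.3: 1. Equal to 2.3: 1.
PR = 1/8 × 100 = 12.5

12.5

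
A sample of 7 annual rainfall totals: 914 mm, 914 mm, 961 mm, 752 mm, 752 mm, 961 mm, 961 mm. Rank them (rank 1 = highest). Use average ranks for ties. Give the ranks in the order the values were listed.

4.5, 4.5, 2, 6.5, 6.5, 2, 2

Sorted (descending): 961, 961, 961, 914, 914, 752, 752
The 3 values of 961 occupy positions 1–3 → average rank 2.
The 2 values of 914 occupy positions 4–5 → average rank (4+5)/2 = 4.5.
The 2 values of 752 occupy positions 6–7 → average rank (6+7)/2 = 6.5.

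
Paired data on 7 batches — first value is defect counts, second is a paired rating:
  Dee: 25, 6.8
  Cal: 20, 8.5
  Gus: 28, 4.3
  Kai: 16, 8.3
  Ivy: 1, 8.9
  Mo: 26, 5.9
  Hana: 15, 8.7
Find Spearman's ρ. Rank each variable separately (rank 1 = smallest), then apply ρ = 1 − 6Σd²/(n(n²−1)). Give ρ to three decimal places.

-0.964

Ranks of variable 1: 5, 4, 7, 3, 1, 6, 2
Ranks of variable 2: 3, 5, 1, 4, 7, 2, 6
d = r₁ − r₂: 2, -1, 6, -1, -6, 4, -4
d²: 4, 1, 36, 1, 36, 16, 16; Σd² = 110
ρ = 1 − 6·110/(7·48) = 1 − 660/336 = -0.964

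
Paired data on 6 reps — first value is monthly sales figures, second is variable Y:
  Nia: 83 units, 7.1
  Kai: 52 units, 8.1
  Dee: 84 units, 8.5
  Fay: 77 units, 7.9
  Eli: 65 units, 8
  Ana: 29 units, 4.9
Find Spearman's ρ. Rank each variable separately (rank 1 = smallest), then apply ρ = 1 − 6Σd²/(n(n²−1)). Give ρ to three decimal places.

Ranks of variable 1: 5, 2, 6, 4, 3, 1
Ranks of variable 2: 2, 5, 6, 3, 4, 1
d = r₁ − r₂: 3, -3, 0, 1, -1, 0
d²: 9, 9, 0, 1, 1, 0; Σd² = 20
ρ = 1 − 6·20/(6·35) = 1 − 120/210 = 0.429

0.429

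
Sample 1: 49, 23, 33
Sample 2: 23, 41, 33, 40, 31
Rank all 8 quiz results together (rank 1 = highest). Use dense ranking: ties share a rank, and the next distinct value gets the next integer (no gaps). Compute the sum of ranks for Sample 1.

Sorted (descending): 49, 41, 40, 33, 33, 31, 23, 23
The 2 values of 33 share dense rank 4.
The 2 values of 23 share dense rank 6.
Remaining distinct values take the next consecutive integers.
Sample 1 values → pooled ranks: 49→1, 23→6, 33→4
Rank sum = 1 + 6 + 4 = 11

11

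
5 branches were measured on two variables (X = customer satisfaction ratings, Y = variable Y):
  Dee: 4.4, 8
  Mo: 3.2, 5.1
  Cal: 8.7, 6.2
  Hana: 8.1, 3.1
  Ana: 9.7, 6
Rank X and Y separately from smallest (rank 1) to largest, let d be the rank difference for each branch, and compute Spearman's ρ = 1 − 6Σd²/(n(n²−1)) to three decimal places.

Ranks of variable 1: 2, 1, 4, 3, 5
Ranks of variable 2: 5, 2, 4, 1, 3
d = r₁ − r₂: -3, -1, 0, 2, 2
d²: 9, 1, 0, 4, 4; Σd² = 18
ρ = 1 − 6·18/(5·24) = 1 − 108/120 = 0.100

0.100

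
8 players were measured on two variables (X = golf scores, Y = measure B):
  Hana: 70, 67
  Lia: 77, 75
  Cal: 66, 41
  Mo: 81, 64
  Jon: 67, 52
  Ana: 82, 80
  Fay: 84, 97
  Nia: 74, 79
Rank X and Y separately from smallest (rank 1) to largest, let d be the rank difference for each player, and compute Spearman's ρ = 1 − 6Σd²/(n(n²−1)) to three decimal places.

0.833

Ranks of variable 1: 3, 5, 1, 6, 2, 7, 8, 4
Ranks of variable 2: 4, 5, 1, 3, 2, 7, 8, 6
d = r₁ − r₂: -1, 0, 0, 3, 0, 0, 0, -2
d²: 1, 0, 0, 9, 0, 0, 0, 4; Σd² = 14
ρ = 1 − 6·14/(8·63) = 1 − 84/504 = 0.833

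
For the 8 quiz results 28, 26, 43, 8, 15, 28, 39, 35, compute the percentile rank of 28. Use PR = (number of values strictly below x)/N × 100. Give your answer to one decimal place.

N = 8.
Strictly below 28: 3. Equal to 28: 2.
PR = 3/8 × 100 = 37.5

37.5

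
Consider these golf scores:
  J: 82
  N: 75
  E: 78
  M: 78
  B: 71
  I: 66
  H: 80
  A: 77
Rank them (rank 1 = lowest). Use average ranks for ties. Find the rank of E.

Sorted (ascending): 66, 71, 75, 77, 78, 78, 80, 82
The 2 values of 78 occupy positions 5–6 → average rank (5+6)/2 = 5.5.
E has value 78 → rank 5.5.

5.5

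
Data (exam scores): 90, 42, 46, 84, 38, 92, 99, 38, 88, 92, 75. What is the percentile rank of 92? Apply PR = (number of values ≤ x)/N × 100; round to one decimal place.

90.9

N = 11.
Strictly below 92: 8. Equal to 92: 2.
PR = 10/11 × 100 = 90.9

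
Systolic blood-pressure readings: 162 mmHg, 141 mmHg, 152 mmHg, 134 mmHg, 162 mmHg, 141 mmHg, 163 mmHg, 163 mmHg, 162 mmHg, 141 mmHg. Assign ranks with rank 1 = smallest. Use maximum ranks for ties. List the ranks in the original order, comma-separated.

Sorted (ascending): 134, 141, 141, 141, 152, 162, 162, 162, 163, 163
The 3 values of 141 occupy positions 2–4 → each gets rank 4.
The 3 values of 162 occupy positions 6–8 → each gets rank 8.
The 2 values of 163 occupy positions 9–10 → each gets rank 10.

8, 4, 5, 1, 8, 4, 10, 10, 8, 4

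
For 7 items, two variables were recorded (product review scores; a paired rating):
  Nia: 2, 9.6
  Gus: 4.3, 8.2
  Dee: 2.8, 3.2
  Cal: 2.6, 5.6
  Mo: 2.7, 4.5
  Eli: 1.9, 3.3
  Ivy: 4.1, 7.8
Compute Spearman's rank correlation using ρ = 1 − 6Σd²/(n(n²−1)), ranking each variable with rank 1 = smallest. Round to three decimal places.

Ranks of variable 1: 2, 7, 5, 3, 4, 1, 6
Ranks of variable 2: 7, 6, 1, 4, 3, 2, 5
d = r₁ − r₂: -5, 1, 4, -1, 1, -1, 1
d²: 25, 1, 16, 1, 1, 1, 1; Σd² = 46
ρ = 1 − 6·46/(7·48) = 1 − 276/336 = 0.179

0.179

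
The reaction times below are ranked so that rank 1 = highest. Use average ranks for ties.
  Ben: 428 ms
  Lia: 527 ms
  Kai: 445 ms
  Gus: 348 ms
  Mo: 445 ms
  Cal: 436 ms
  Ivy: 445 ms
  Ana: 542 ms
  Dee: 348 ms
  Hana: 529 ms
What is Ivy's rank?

5

Sorted (descending): 542, 529, 527, 445, 445, 445, 436, 428, 348, 348
The 3 values of 445 occupy positions 4–6 → average rank 5.
The 2 values of 348 occupy positions 9–10 → average rank (9+10)/2 = 9.5.
Ivy has value 445 ms → rank 5.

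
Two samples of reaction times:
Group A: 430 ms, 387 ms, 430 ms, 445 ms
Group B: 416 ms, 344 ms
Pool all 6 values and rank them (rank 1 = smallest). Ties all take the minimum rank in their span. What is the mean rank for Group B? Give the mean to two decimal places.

Sorted (ascending): 344, 387, 416, 430, 430, 445
The 2 values of 430 occupy positions 4–5 → each gets rank 4.
Group B values → pooled ranks: 416→3, 344→1
Mean rank = (3 + 1) / 2 = 2.00

2.00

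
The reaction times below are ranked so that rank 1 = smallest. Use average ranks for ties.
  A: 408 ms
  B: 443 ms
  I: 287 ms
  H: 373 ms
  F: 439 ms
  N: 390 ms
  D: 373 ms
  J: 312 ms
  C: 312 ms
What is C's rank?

2.5

Sorted (ascending): 287, 312, 312, 373, 373, 390, 408, 439, 443
The 2 values of 312 occupy positions 2–3 → average rank (2+3)/2 = 2.5.
The 2 values of 373 occupy positions 4–5 → average rank (4+5)/2 = 4.5.
C has value 312 ms → rank 2.5.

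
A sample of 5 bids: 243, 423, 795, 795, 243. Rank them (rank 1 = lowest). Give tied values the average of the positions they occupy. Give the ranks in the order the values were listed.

Sorted (ascending): 243, 243, 423, 795, 795
The 2 values of 243 occupy positions 1–2 → average rank (1+2)/2 = 1.5.
The 2 values of 795 occupy positions 4–5 → average rank (4+5)/2 = 4.5.

1.5, 3, 4.5, 4.5, 1.5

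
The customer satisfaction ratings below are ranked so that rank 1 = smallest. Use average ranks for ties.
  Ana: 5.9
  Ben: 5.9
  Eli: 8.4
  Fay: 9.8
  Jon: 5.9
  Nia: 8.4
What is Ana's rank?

2

Sorted (ascending): 5.9, 5.9, 5.9, 8.4, 8.4, 9.8
The 3 values of 5.9 occupy positions 1–3 → average rank 2.
The 2 values of 8.4 occupy positions 4–5 → average rank (4+5)/2 = 4.5.
Ana has value 5.9 → rank 2.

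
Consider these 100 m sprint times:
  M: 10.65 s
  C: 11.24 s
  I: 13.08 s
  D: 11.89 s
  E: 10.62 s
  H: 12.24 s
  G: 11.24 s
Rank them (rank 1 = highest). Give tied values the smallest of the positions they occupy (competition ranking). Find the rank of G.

4

Sorted (descending): 13.08, 12.24, 11.89, 11.24, 11.24, 10.65, 10.62
The 2 values of 11.24 occupy positions 4–5 → each gets rank 4.
G has value 11.24 s → rank 4.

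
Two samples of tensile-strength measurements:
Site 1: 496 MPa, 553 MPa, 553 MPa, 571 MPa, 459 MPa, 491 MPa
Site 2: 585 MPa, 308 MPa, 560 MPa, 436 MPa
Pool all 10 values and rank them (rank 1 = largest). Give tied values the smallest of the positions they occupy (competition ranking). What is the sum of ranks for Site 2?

23

Sorted (descending): 585, 571, 560, 553, 553, 496, 491, 459, 436, 308
The 2 values of 553 occupy positions 4–5 → each gets rank 4.
Site 2 values → pooled ranks: 585→1, 308→10, 560→3, 436→9
Rank sum = 1 + 10 + 3 + 9 = 23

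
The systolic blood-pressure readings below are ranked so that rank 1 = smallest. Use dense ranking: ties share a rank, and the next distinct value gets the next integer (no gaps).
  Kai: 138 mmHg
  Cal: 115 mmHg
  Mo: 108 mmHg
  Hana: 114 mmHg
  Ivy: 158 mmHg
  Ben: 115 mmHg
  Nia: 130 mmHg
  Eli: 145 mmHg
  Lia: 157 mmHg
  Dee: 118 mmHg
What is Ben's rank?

Sorted (ascending): 108, 114, 115, 115, 118, 130, 138, 145, 157, 158
The 2 values of 115 share dense rank 3.
Remaining distinct values take the next consecutive integers.
Ben has value 115 mmHg → rank 3.

3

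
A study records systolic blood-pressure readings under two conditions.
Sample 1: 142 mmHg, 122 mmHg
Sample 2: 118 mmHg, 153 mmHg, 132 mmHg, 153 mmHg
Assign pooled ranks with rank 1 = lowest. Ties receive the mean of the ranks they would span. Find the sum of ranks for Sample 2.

15

Sorted (ascending): 118, 122, 132, 142, 153, 153
The 2 values of 153 occupy positions 5–6 → average rank (5+6)/2 = 5.5.
Sample 2 values → pooled ranks: 118→1, 153→5.5, 132→3, 153→5.5
Rank sum = 1 + 5.5 + 3 + 5.5 = 15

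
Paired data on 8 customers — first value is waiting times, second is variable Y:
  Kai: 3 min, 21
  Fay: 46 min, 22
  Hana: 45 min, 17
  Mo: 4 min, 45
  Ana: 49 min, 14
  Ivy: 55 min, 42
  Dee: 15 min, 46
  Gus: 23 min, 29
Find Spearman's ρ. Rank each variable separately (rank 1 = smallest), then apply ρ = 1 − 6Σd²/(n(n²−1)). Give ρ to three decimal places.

Ranks of variable 1: 1, 6, 5, 2, 7, 8, 3, 4
Ranks of variable 2: 3, 4, 2, 7, 1, 6, 8, 5
d = r₁ − r₂: -2, 2, 3, -5, 6, 2, -5, -1
d²: 4, 4, 9, 25, 36, 4, 25, 1; Σd² = 108
ρ = 1 − 6·108/(8·63) = 1 − 648/504 = -0.286

-0.286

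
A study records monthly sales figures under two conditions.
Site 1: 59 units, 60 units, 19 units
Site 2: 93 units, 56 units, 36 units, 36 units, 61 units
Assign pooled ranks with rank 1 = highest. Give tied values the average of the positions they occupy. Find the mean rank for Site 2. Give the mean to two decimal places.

Sorted (descending): 93, 61, 60, 59, 56, 36, 36, 19
The 2 values of 36 occupy positions 6–7 → average rank (6+7)/2 = 6.5.
Site 2 values → pooled ranks: 93→1, 56→5, 36→6.5, 36→6.5, 61→2
Mean rank = (1 + 5 + 6.5 + 6.5 + 2) / 5 = 4.20

4.20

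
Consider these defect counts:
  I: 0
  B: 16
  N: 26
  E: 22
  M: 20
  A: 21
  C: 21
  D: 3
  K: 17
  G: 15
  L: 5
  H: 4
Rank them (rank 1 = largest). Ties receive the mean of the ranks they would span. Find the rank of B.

Sorted (descending): 26, 22, 21, 21, 20, 17, 16, 15, 5, 4, 3, 0
The 2 values of 21 occupy positions 3–4 → average rank (3+4)/2 = 3.5.
B has value 16 → rank 7.

7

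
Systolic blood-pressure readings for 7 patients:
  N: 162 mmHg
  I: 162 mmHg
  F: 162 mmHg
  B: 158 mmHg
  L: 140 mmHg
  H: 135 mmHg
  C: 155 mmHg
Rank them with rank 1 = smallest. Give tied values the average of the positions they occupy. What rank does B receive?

Sorted (ascending): 135, 140, 155, 158, 162, 162, 162
The 3 values of 162 occupy positions 5–7 → average rank 6.
B has value 158 mmHg → rank 4.

4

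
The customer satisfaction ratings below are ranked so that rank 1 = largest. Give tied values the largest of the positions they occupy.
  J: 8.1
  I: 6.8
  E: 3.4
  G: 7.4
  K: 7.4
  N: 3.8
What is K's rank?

Sorted (descending): 8.1, 7.4, 7.4, 6.8, 3.8, 3.4
The 2 values of 7.4 occupy positions 2–3 → each gets rank 3.
K has value 7.4 → rank 3.

3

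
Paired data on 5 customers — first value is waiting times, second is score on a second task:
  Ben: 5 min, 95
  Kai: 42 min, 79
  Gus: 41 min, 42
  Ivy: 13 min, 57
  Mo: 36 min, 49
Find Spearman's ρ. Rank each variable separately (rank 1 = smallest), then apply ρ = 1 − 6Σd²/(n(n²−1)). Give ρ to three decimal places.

Ranks of variable 1: 1, 5, 4, 2, 3
Ranks of variable 2: 5, 4, 1, 3, 2
d = r₁ − r₂: -4, 1, 3, -1, 1
d²: 16, 1, 9, 1, 1; Σd² = 28
ρ = 1 − 6·28/(5·24) = 1 − 168/120 = -0.400

-0.400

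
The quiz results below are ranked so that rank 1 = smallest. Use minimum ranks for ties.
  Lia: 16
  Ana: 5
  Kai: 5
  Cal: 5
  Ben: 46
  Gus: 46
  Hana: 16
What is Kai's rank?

1

Sorted (ascending): 5, 5, 5, 16, 16, 46, 46
The 3 values of 5 occupy positions 1–3 → each gets rank 1.
The 2 values of 16 occupy positions 4–5 → each gets rank 4.
The 2 values of 46 occupy positions 6–7 → each gets rank 6.
Kai has value 5 → rank 1.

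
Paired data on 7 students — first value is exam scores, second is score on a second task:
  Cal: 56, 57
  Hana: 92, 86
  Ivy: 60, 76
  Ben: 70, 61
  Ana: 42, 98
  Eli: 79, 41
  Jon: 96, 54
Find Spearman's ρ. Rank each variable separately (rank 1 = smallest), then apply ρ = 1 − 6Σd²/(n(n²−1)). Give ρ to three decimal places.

-0.464

Ranks of variable 1: 2, 6, 3, 4, 1, 5, 7
Ranks of variable 2: 3, 6, 5, 4, 7, 1, 2
d = r₁ − r₂: -1, 0, -2, 0, -6, 4, 5
d²: 1, 0, 4, 0, 36, 16, 25; Σd² = 82
ρ = 1 − 6·82/(7·48) = 1 − 492/336 = -0.464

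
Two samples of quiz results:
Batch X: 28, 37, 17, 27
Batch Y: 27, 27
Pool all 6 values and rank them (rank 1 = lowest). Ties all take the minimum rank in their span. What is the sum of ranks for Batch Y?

Sorted (ascending): 17, 27, 27, 27, 28, 37
The 3 values of 27 occupy positions 2–4 → each gets rank 2.
Batch Y values → pooled ranks: 27→2, 27→2
Rank sum = 2 + 2 = 4

4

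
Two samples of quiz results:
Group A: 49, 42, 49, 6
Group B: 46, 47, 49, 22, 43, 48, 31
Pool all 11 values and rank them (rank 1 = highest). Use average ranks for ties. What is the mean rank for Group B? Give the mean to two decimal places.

Sorted (descending): 49, 49, 49, 48, 47, 46, 43, 42, 31, 22, 6
The 3 values of 49 occupy positions 1–3 → average rank 2.
Group B values → pooled ranks: 46→6, 47→5, 49→2, 22→10, 43→7, 48→4, 31→9
Mean rank = (6 + 5 + 2 + 10 + 7 + 4 + 9) / 7 = 6.14

6.14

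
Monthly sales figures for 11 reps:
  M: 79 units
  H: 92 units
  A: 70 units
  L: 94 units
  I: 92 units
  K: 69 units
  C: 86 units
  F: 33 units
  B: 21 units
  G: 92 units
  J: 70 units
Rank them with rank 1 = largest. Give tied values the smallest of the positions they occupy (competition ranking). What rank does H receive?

Sorted (descending): 94, 92, 92, 92, 86, 79, 70, 70, 69, 33, 21
The 3 values of 92 occupy positions 2–4 → each gets rank 2.
The 2 values of 70 occupy positions 7–8 → each gets rank 7.
H has value 92 units → rank 2.

2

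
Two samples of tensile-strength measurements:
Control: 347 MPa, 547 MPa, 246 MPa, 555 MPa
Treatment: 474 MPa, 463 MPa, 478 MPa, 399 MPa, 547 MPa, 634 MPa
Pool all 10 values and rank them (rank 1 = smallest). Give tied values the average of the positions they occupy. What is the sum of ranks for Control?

Sorted (ascending): 246, 347, 399, 463, 474, 478, 547, 547, 555, 634
The 2 values of 547 occupy positions 7–8 → average rank (7+8)/2 = 7.5.
Control values → pooled ranks: 347→2, 547→7.5, 246→1, 555→9
Rank sum = 2 + 7.5 + 1 + 9 = 19.5

19.5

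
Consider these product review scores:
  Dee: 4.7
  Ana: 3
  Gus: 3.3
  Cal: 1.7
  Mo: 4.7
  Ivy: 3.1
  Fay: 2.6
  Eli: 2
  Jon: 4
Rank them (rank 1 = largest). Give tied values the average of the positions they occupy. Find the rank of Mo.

1.5

Sorted (descending): 4.7, 4.7, 4, 3.3, 3.1, 3, 2.6, 2, 1.7
The 2 values of 4.7 occupy positions 1–2 → average rank (1+2)/2 = 1.5.
Mo has value 4.7 → rank 1.5.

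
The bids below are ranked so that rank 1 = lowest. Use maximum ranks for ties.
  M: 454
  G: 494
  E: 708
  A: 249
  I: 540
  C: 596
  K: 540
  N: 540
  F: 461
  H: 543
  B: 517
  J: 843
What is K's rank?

8

Sorted (ascending): 249, 454, 461, 494, 517, 540, 540, 540, 543, 596, 708, 843
The 3 values of 540 occupy positions 6–8 → each gets rank 8.
K has value 540 → rank 8.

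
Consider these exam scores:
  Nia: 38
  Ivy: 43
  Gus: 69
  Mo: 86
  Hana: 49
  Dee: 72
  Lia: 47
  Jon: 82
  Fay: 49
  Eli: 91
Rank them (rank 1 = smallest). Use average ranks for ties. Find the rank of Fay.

Sorted (ascending): 38, 43, 47, 49, 49, 69, 72, 82, 86, 91
The 2 values of 49 occupy positions 4–5 → average rank (4+5)/2 = 4.5.
Fay has value 49 → rank 4.5.

4.5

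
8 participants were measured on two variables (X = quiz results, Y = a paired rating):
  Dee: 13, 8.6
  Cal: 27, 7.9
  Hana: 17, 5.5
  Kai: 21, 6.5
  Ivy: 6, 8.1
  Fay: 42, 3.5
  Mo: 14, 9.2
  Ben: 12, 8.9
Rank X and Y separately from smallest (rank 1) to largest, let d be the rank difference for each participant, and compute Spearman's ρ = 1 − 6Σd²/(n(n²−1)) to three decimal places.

-0.690

Ranks of variable 1: 3, 7, 5, 6, 1, 8, 4, 2
Ranks of variable 2: 6, 4, 2, 3, 5, 1, 8, 7
d = r₁ − r₂: -3, 3, 3, 3, -4, 7, -4, -5
d²: 9, 9, 9, 9, 16, 49, 16, 25; Σd² = 142
ρ = 1 − 6·142/(8·63) = 1 − 852/504 = -0.690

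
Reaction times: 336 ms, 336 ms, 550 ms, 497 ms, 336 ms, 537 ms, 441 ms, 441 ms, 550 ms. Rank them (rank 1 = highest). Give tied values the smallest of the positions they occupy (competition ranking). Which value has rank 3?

537

Sorted (descending): 550, 550, 537, 497, 441, 441, 336, 336, 336
The 2 values of 550 occupy positions 1–2 → each gets rank 1.
The 2 values of 441 occupy positions 5–6 → each gets rank 5.
The 3 values of 336 occupy positions 7–9 → each gets rank 7.
Rank 3 → value 537.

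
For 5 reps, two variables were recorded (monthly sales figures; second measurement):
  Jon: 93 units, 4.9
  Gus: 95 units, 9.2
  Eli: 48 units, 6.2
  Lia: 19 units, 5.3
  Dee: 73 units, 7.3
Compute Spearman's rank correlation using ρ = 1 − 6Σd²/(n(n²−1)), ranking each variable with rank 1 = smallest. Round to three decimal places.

0.400

Ranks of variable 1: 4, 5, 2, 1, 3
Ranks of variable 2: 1, 5, 3, 2, 4
d = r₁ − r₂: 3, 0, -1, -1, -1
d²: 9, 0, 1, 1, 1; Σd² = 12
ρ = 1 − 6·12/(5·24) = 1 − 72/120 = 0.400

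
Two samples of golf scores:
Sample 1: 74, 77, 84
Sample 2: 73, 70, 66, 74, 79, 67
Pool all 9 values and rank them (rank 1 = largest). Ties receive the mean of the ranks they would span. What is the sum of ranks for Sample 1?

Sorted (descending): 84, 79, 77, 74, 74, 73, 70, 67, 66
The 2 values of 74 occupy positions 4–5 → average rank (4+5)/2 = 4.5.
Sample 1 values → pooled ranks: 74→4.5, 77→3, 84→1
Rank sum = 4.5 + 3 + 1 = 8.5

8.5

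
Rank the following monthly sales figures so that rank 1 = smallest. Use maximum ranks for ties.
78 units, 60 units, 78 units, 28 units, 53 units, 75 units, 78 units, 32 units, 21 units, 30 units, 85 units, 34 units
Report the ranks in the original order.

Sorted (ascending): 21, 28, 30, 32, 34, 53, 60, 75, 78, 78, 78, 85
The 3 values of 78 occupy positions 9–11 → each gets rank 11.

11, 7, 11, 2, 6, 8, 11, 4, 1, 3, 12, 5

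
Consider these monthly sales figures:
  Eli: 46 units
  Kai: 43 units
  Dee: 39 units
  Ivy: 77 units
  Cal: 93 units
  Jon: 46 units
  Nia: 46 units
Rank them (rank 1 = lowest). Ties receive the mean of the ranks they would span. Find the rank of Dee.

Sorted (ascending): 39, 43, 46, 46, 46, 77, 93
The 3 values of 46 occupy positions 3–5 → average rank 4.
Dee has value 39 units → rank 1.

1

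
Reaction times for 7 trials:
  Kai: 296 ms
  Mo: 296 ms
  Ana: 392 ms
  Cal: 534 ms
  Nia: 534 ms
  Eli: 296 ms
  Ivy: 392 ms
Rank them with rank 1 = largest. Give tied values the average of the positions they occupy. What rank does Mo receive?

6

Sorted (descending): 534, 534, 392, 392, 296, 296, 296
The 2 values of 534 occupy positions 1–2 → average rank (1+2)/2 = 1.5.
The 2 values of 392 occupy positions 3–4 → average rank (3+4)/2 = 3.5.
The 3 values of 296 occupy positions 5–7 → average rank 6.
Mo has value 296 ms → rank 6.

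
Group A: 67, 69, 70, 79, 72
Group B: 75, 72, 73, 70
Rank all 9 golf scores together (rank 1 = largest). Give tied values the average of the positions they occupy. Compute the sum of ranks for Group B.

Sorted (descending): 79, 75, 73, 72, 72, 70, 70, 69, 67
The 2 values of 72 occupy positions 4–5 → average rank (4+5)/2 = 4.5.
The 2 values of 70 occupy positions 6–7 → average rank (6+7)/2 = 6.5.
Group B values → pooled ranks: 75→2, 72→4.5, 73→3, 70→6.5
Rank sum = 2 + 4.5 + 3 + 6.5 = 16

16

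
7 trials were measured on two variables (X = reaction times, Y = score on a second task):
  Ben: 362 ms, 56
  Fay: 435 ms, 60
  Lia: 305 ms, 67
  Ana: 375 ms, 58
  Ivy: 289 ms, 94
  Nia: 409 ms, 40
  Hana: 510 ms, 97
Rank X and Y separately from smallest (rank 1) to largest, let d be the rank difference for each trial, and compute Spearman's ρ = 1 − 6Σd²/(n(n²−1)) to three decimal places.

Ranks of variable 1: 3, 6, 2, 4, 1, 5, 7
Ranks of variable 2: 2, 4, 5, 3, 6, 1, 7
d = r₁ − r₂: 1, 2, -3, 1, -5, 4, 0
d²: 1, 4, 9, 1, 25, 16, 0; Σd² = 56
ρ = 1 − 6·56/(7·48) = 1 − 336/336 = 0.000

0.000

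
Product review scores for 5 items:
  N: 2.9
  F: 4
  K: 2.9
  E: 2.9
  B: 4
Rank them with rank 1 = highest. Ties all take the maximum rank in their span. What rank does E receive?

5

Sorted (descending): 4, 4, 2.9, 2.9, 2.9
The 2 values of 4 occupy positions 1–2 → each gets rank 2.
The 3 values of 2.9 occupy positions 3–5 → each gets rank 5.
E has value 2.9 → rank 5.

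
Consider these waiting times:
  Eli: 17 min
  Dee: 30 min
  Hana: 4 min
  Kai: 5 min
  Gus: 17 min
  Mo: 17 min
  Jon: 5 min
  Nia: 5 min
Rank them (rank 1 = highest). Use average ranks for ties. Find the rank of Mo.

3

Sorted (descending): 30, 17, 17, 17, 5, 5, 5, 4
The 3 values of 17 occupy positions 2–4 → average rank 3.
The 3 values of 5 occupy positions 5–7 → average rank 6.
Mo has value 17 min → rank 3.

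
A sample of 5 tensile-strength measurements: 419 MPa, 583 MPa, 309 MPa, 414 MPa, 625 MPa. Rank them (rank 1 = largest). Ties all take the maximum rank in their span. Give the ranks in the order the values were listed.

3, 2, 5, 4, 1

Sorted (descending): 625, 583, 419, 414, 309
No ties — each value takes its position as its rank.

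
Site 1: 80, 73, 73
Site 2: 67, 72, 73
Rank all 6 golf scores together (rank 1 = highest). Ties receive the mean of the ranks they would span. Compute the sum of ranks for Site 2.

14

Sorted (descending): 80, 73, 73, 73, 72, 67
The 3 values of 73 occupy positions 2–4 → average rank 3.
Site 2 values → pooled ranks: 67→6, 72→5, 73→3
Rank sum = 6 + 5 + 3 = 14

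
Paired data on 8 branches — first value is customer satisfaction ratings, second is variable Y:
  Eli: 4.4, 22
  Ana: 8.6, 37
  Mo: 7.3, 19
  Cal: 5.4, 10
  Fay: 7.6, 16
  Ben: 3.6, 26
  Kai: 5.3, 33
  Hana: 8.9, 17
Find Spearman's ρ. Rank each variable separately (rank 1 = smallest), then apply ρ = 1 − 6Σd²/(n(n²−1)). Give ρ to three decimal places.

Ranks of variable 1: 2, 7, 5, 4, 6, 1, 3, 8
Ranks of variable 2: 5, 8, 4, 1, 2, 6, 7, 3
d = r₁ − r₂: -3, -1, 1, 3, 4, -5, -4, 5
d²: 9, 1, 1, 9, 16, 25, 16, 25; Σd² = 102
ρ = 1 − 6·102/(8·63) = 1 − 612/504 = -0.214

-0.214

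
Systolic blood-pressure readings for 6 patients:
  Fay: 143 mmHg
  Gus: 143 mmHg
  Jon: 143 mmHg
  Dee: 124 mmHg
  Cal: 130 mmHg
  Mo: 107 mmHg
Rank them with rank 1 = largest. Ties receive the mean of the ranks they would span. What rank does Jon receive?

2

Sorted (descending): 143, 143, 143, 130, 124, 107
The 3 values of 143 occupy positions 1–3 → average rank 2.
Jon has value 143 mmHg → rank 2.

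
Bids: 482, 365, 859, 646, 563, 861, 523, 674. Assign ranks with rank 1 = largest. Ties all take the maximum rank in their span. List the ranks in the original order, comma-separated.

Sorted (descending): 861, 859, 674, 646, 563, 523, 482, 365
No ties — each value takes its position as its rank.

7, 8, 2, 4, 5, 1, 6, 3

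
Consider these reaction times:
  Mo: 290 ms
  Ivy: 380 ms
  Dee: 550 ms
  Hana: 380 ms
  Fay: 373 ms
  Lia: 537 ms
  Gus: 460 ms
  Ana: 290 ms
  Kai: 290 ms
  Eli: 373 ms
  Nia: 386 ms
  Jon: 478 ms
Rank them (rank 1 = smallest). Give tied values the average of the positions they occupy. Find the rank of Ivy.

Sorted (ascending): 290, 290, 290, 373, 373, 380, 380, 386, 460, 478, 537, 550
The 3 values of 290 occupy positions 1–3 → average rank 2.
The 2 values of 373 occupy positions 4–5 → average rank (4+5)/2 = 4.5.
The 2 values of 380 occupy positions 6–7 → average rank (6+7)/2 = 6.5.
Ivy has value 380 ms → rank 6.5.

6.5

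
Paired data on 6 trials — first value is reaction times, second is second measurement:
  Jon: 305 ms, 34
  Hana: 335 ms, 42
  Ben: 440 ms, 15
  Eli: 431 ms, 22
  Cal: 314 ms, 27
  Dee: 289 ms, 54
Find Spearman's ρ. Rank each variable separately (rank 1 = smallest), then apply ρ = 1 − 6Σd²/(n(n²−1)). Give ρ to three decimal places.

-0.829

Ranks of variable 1: 2, 4, 6, 5, 3, 1
Ranks of variable 2: 4, 5, 1, 2, 3, 6
d = r₁ − r₂: -2, -1, 5, 3, 0, -5
d²: 4, 1, 25, 9, 0, 25; Σd² = 64
ρ = 1 − 6·64/(6·35) = 1 − 384/210 = -0.829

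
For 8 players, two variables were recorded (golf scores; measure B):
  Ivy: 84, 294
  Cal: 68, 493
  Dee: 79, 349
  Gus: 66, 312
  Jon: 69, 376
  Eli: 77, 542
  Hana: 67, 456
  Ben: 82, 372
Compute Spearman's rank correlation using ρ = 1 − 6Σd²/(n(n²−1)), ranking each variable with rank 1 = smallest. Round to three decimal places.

Ranks of variable 1: 8, 3, 6, 1, 4, 5, 2, 7
Ranks of variable 2: 1, 7, 3, 2, 5, 8, 6, 4
d = r₁ − r₂: 7, -4, 3, -1, -1, -3, -4, 3
d²: 49, 16, 9, 1, 1, 9, 16, 9; Σd² = 110
ρ = 1 − 6·110/(8·63) = 1 − 660/504 = -0.310

-0.310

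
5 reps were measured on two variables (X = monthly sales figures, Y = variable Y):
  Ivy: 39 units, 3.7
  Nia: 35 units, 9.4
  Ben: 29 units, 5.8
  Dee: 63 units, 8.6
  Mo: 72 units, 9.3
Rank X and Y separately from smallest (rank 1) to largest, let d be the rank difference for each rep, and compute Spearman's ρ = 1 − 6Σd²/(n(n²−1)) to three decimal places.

0.200

Ranks of variable 1: 3, 2, 1, 4, 5
Ranks of variable 2: 1, 5, 2, 3, 4
d = r₁ − r₂: 2, -3, -1, 1, 1
d²: 4, 9, 1, 1, 1; Σd² = 16
ρ = 1 − 6·16/(5·24) = 1 − 96/120 = 0.200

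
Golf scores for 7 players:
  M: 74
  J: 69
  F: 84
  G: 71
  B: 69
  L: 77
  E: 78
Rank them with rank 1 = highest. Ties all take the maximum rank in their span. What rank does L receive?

Sorted (descending): 84, 78, 77, 74, 71, 69, 69
The 2 values of 69 occupy positions 6–7 → each gets rank 7.
L has value 77 → rank 3.

3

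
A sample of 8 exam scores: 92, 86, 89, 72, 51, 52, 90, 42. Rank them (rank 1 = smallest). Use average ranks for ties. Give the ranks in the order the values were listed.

Sorted (ascending): 42, 51, 52, 72, 86, 89, 90, 92
No ties — each value takes its position as its rank.

8, 5, 6, 4, 2, 3, 7, 1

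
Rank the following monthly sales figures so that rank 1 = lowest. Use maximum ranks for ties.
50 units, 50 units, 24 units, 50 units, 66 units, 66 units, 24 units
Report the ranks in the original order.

Sorted (ascending): 24, 24, 50, 50, 50, 66, 66
The 2 values of 24 occupy positions 1–2 → each gets rank 2.
The 3 values of 50 occupy positions 3–5 → each gets rank 5.
The 2 values of 66 occupy positions 6–7 → each gets rank 7.

5, 5, 2, 5, 7, 7, 2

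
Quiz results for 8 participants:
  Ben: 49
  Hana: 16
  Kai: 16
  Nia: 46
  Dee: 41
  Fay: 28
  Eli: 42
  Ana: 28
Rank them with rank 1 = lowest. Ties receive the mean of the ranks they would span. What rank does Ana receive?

3.5

Sorted (ascending): 16, 16, 28, 28, 41, 42, 46, 49
The 2 values of 16 occupy positions 1–2 → average rank (1+2)/2 = 1.5.
The 2 values of 28 occupy positions 3–4 → average rank (3+4)/2 = 3.5.
Ana has value 28 → rank 3.5.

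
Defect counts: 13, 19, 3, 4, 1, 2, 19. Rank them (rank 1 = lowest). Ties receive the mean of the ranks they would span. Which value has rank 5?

13

Sorted (ascending): 1, 2, 3, 4, 13, 19, 19
The 2 values of 19 occupy positions 6–7 → average rank (6+7)/2 = 6.5.
Rank 5 → value 13.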